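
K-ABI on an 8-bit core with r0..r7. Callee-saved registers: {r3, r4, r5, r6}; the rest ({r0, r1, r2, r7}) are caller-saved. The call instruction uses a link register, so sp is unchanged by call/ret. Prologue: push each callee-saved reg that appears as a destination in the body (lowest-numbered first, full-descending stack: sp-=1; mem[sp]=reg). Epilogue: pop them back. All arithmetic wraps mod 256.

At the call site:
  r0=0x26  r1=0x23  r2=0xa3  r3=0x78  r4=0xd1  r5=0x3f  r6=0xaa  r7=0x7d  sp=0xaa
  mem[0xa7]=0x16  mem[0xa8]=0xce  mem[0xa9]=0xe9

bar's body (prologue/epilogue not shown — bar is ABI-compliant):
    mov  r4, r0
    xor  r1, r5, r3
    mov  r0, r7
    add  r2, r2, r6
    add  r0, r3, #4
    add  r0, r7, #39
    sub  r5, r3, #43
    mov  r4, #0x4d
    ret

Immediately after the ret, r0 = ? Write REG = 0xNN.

REG = 0xa4

prologue: push r4 -> mem[0xa9]=0xd1, sp=0xa9
prologue: push r5 -> mem[0xa8]=0x3f, sp=0xa8
body[0] mov  r4, r0 -> r4=0x26
body[1] xor  r1, r5, r3 -> r1=0x47
body[2] mov  r0, r7 -> r0=0x7d
body[3] add  r2, r2, r6 -> r2=0x4d
body[4] add  r0, r3, #4 -> r0=0x7c
body[5] add  r0, r7, #39 -> r0=0xa4
body[6] sub  r5, r3, #43 -> r5=0x4d
body[7] mov  r4, #0x4d -> r4=0x4d
epilogue: pop r5=0x3f, sp=0xa9
epilogue: pop r4=0xd1, sp=0xaa
r0 is caller-saved -> body value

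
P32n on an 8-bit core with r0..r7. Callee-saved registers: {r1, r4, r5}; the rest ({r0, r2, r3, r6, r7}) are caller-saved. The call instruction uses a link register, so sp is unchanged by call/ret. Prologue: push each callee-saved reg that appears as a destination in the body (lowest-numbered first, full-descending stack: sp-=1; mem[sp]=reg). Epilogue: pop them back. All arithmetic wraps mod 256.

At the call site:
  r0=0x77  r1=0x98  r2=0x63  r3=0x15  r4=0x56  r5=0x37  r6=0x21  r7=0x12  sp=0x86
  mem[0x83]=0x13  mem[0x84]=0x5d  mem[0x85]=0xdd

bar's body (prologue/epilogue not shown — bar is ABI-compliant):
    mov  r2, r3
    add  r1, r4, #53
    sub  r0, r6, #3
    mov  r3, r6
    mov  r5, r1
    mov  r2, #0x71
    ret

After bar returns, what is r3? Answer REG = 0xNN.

prologue: push r1 -> mem[0x85]=0x98, sp=0x85
prologue: push r5 -> mem[0x84]=0x37, sp=0x84
body[0] mov  r2, r3 -> r2=0x15
body[1] add  r1, r4, #53 -> r1=0x8b
body[2] sub  r0, r6, #3 -> r0=0x1e
body[3] mov  r3, r6 -> r3=0x21
body[4] mov  r5, r1 -> r5=0x8b
body[5] mov  r2, #0x71 -> r2=0x71
epilogue: pop r5=0x37, sp=0x85
epilogue: pop r1=0x98, sp=0x86
r3 is caller-saved -> body value

REG = 0x21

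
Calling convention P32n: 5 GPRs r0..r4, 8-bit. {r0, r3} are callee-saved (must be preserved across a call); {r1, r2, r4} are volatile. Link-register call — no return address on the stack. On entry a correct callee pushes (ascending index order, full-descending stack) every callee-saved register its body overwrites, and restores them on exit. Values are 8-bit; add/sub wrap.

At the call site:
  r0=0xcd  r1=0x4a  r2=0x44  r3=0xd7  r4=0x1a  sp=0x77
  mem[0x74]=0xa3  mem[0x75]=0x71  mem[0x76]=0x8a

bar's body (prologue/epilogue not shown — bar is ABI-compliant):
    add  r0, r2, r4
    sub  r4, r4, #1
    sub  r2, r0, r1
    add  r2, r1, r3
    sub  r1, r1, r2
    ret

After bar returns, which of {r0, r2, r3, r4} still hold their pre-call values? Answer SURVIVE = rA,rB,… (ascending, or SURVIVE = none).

SURVIVE = r0,r3

prologue: push r0 → mem[0x76]=0xcd, sp=0x76
body[0] add  r0, r2, r4 → r0=0x5e
body[1] sub  r4, r4, #1 → r4=0x19
body[2] sub  r2, r0, r1 → r2=0x14
body[3] add  r2, r1, r3 → r2=0x21
body[4] sub  r1, r1, r2 → r1=0x29
epilogue: pop r0=0xcd, sp=0x77
r0: callee-saved, written=True
r2: caller-saved, written=True
r3: callee-saved, written=False
r4: caller-saved, written=True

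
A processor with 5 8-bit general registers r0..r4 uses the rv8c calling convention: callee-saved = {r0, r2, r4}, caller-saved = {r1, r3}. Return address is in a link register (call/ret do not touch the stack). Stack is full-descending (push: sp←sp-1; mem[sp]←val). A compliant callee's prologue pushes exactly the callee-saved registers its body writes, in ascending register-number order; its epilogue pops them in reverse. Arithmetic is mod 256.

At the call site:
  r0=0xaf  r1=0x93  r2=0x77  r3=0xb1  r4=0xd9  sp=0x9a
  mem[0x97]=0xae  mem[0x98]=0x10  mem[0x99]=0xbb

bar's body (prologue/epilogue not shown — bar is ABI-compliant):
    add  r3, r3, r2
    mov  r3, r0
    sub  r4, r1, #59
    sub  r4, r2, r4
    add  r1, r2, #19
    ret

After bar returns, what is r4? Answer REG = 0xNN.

prologue: push r4 → mem[0x99]=0xd9, sp=0x99
body[0] add  r3, r3, r2 → r3=0x28
body[1] mov  r3, r0 → r3=0xaf
body[2] sub  r4, r1, #59 → r4=0x58
body[3] sub  r4, r2, r4 → r4=0x1f
body[4] add  r1, r2, #19 → r1=0x8a
epilogue: pop r4=0xd9, sp=0x9a
r4 is callee-saved → restored

REG = 0xd9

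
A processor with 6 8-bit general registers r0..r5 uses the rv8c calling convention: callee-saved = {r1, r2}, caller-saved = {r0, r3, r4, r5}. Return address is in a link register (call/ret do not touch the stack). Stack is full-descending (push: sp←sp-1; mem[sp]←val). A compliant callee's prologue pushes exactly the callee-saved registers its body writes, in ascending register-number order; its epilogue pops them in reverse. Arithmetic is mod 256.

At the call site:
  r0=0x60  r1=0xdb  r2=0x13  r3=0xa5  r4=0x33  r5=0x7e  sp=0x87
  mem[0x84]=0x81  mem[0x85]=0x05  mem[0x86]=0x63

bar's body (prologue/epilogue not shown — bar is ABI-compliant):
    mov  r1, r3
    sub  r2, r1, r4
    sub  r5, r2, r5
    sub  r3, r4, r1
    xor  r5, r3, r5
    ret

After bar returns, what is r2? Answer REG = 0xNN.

prologue: push r1 -> mem[0x86]=0xdb, sp=0x86
prologue: push r2 -> mem[0x85]=0x13, sp=0x85
body[0] mov  r1, r3 -> r1=0xa5
body[1] sub  r2, r1, r4 -> r2=0x72
body[2] sub  r5, r2, r5 -> r5=0xf4
body[3] sub  r3, r4, r1 -> r3=0x8e
body[4] xor  r5, r3, r5 -> r5=0x7a
epilogue: pop r2=0x13, sp=0x86
epilogue: pop r1=0xdb, sp=0x87
r2 is callee-saved -> restored

REG = 0x13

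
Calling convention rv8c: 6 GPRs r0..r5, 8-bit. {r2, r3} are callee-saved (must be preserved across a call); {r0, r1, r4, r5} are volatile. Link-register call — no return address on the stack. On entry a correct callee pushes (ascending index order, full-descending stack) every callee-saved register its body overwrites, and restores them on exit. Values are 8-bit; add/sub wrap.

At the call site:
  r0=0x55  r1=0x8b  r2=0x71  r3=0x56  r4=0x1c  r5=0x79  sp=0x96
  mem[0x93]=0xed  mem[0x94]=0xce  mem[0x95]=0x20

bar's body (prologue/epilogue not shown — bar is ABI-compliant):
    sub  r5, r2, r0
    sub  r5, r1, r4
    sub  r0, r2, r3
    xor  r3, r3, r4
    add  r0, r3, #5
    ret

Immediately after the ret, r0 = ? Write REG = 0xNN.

prologue: push r3 -> mem[0x95]=0x56, sp=0x95
body[0] sub  r5, r2, r0 -> r5=0x1c
body[1] sub  r5, r1, r4 -> r5=0x6f
body[2] sub  r0, r2, r3 -> r0=0x1b
body[3] xor  r3, r3, r4 -> r3=0x4a
body[4] add  r0, r3, #5 -> r0=0x4f
epilogue: pop r3=0x56, sp=0x96
r0 is caller-saved -> body value

REG = 0x4f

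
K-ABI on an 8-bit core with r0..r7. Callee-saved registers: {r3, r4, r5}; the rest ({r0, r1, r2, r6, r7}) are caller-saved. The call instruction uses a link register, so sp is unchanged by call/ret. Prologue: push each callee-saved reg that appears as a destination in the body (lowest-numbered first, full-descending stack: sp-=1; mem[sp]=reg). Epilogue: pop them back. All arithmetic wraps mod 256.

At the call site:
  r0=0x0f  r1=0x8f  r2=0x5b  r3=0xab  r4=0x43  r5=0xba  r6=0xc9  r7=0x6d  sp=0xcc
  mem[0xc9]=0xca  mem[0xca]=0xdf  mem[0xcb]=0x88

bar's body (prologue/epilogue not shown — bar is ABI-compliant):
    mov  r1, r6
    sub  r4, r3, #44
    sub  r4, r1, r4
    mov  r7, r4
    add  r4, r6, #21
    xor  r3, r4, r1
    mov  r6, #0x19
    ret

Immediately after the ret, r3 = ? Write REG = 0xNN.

prologue: push r3 → mem[0xcb]=0xab, sp=0xcb
prologue: push r4 → mem[0xca]=0x43, sp=0xca
body[0] mov  r1, r6 → r1=0xc9
body[1] sub  r4, r3, #44 → r4=0x7f
body[2] sub  r4, r1, r4 → r4=0x4a
body[3] mov  r7, r4 → r7=0x4a
body[4] add  r4, r6, #21 → r4=0xde
body[5] xor  r3, r4, r1 → r3=0x17
body[6] mov  r6, #0x19 → r6=0x19
epilogue: pop r4=0x43, sp=0xcb
epilogue: pop r3=0xab, sp=0xcc
r3 is callee-saved → restored

REG = 0xab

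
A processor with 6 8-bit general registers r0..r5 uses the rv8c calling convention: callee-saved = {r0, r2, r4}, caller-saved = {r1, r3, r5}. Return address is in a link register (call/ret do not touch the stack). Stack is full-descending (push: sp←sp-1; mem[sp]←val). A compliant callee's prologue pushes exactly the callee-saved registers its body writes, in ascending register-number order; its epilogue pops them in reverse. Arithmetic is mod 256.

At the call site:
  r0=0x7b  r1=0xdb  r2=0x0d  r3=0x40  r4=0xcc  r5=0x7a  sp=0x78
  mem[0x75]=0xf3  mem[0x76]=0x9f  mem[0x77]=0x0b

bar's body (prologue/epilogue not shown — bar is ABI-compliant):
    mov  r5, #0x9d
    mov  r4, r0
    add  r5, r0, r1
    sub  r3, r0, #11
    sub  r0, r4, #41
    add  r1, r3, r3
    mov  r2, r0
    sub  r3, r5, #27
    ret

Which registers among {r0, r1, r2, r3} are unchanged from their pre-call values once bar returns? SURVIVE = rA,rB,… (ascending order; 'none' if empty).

prologue: push r0 -> mem[0x77]=0x7b, sp=0x77
prologue: push r2 -> mem[0x76]=0x0d, sp=0x76
prologue: push r4 -> mem[0x75]=0xcc, sp=0x75
body[0] mov  r5, #0x9d -> r5=0x9d
body[1] mov  r4, r0 -> r4=0x7b
body[2] add  r5, r0, r1 -> r5=0x56
body[3] sub  r3, r0, #11 -> r3=0x70
body[4] sub  r0, r4, #41 -> r0=0x52
body[5] add  r1, r3, r3 -> r1=0xe0
body[6] mov  r2, r0 -> r2=0x52
body[7] sub  r3, r5, #27 -> r3=0x3b
epilogue: pop r4=0xcc, sp=0x76
epilogue: pop r2=0x0d, sp=0x77
epilogue: pop r0=0x7b, sp=0x78
r0: callee-saved, written=True
r1: caller-saved, written=True
r2: callee-saved, written=True
r3: caller-saved, written=True

SURVIVE = r0,r2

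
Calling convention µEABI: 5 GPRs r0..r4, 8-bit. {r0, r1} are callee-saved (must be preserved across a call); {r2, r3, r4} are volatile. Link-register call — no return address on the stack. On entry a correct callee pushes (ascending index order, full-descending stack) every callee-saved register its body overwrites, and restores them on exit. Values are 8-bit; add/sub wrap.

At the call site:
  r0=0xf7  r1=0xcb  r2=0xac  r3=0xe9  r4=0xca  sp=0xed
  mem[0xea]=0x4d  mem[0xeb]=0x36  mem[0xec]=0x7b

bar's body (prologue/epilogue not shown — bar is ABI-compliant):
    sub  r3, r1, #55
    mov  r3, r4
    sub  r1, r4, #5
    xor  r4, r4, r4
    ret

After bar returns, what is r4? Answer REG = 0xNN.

REG = 0x00

prologue: push r1 → mem[0xec]=0xcb, sp=0xec
body[0] sub  r3, r1, #55 → r3=0x94
body[1] mov  r3, r4 → r3=0xca
body[2] sub  r1, r4, #5 → r1=0xc5
body[3] xor  r4, r4, r4 → r4=0x00
epilogue: pop r1=0xcb, sp=0xed
r4 is caller-saved → body value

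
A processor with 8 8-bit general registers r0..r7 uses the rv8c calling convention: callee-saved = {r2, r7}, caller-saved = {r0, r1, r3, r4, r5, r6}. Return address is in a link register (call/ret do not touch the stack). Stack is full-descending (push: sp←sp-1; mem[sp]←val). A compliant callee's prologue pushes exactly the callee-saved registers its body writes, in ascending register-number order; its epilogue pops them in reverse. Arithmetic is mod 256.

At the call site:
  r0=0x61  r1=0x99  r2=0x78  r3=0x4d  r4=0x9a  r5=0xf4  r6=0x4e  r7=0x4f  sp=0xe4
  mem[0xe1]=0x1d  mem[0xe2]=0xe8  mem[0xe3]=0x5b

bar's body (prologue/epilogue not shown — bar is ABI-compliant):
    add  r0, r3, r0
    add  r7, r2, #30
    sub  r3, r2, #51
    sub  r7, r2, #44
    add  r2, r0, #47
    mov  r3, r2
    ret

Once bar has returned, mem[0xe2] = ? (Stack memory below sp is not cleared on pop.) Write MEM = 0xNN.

prologue: push r2 → mem[0xe3]=0x78, sp=0xe3
prologue: push r7 → mem[0xe2]=0x4f, sp=0xe2
body[0] add  r0, r3, r0 → r0=0xae
body[1] add  r7, r2, #30 → r7=0x96
body[2] sub  r3, r2, #51 → r3=0x45
body[3] sub  r7, r2, #44 → r7=0x4c
body[4] add  r2, r0, #47 → r2=0xdd
body[5] mov  r3, r2 → r3=0xdd
epilogue: pop r7=0x4f, sp=0xe3
epilogue: pop r2=0x78, sp=0xe4
prologue pushed ['r2', 'r7'] at ['0xe3', '0xe2']

MEM = 0x4f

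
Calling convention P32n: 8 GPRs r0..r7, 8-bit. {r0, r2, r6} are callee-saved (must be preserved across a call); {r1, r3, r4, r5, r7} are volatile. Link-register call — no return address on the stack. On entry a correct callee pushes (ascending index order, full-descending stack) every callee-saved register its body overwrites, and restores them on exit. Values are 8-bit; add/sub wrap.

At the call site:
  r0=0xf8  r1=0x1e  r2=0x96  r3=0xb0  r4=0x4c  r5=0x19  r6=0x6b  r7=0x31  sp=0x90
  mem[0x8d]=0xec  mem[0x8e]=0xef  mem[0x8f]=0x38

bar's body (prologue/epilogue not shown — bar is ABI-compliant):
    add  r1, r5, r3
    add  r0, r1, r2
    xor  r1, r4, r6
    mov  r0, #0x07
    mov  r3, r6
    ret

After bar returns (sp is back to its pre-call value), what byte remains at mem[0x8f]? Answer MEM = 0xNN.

prologue: push r0 → mem[0x8f]=0xf8, sp=0x8f
body[0] add  r1, r5, r3 → r1=0xc9
body[1] add  r0, r1, r2 → r0=0x5f
body[2] xor  r1, r4, r6 → r1=0x27
body[3] mov  r0, #0x07 → r0=0x07
body[4] mov  r3, r6 → r3=0x6b
epilogue: pop r0=0xf8, sp=0x90
prologue pushed ['r0'] at ['0x8f']

MEM = 0xf8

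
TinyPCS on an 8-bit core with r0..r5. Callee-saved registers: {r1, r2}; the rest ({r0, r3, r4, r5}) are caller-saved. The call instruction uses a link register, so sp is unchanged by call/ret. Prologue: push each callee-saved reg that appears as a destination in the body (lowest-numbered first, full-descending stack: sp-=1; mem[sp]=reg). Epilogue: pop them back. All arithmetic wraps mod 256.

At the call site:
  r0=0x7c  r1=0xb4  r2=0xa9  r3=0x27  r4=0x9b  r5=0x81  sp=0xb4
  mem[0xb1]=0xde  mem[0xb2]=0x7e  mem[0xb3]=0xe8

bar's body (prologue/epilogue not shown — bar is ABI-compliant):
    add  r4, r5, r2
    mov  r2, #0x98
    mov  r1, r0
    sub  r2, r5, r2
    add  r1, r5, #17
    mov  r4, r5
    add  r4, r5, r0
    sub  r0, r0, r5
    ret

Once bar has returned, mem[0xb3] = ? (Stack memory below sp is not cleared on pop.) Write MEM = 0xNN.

MEM = 0xb4

prologue: push r1 → mem[0xb3]=0xb4, sp=0xb3
prologue: push r2 → mem[0xb2]=0xa9, sp=0xb2
body[0] add  r4, r5, r2 → r4=0x2a
body[1] mov  r2, #0x98 → r2=0x98
body[2] mov  r1, r0 → r1=0x7c
body[3] sub  r2, r5, r2 → r2=0xe9
body[4] add  r1, r5, #17 → r1=0x92
body[5] mov  r4, r5 → r4=0x81
body[6] add  r4, r5, r0 → r4=0xfd
body[7] sub  r0, r0, r5 → r0=0xfb
epilogue: pop r2=0xa9, sp=0xb3
epilogue: pop r1=0xb4, sp=0xb4
prologue pushed ['r1', 'r2'] at ['0xb3', '0xb2']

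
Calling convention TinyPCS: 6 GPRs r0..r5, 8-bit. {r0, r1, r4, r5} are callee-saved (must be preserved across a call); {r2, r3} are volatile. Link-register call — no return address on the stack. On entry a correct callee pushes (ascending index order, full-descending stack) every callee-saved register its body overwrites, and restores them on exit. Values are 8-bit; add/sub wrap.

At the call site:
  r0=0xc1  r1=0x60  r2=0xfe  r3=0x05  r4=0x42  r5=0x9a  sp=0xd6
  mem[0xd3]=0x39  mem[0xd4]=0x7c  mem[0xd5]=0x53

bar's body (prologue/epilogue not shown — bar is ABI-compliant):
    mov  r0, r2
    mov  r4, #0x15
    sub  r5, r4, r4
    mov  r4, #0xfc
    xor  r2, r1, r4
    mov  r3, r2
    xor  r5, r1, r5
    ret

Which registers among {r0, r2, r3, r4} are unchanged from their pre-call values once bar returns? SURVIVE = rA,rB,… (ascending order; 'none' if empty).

SURVIVE = r0,r4

prologue: push r0 -> mem[0xd5]=0xc1, sp=0xd5
prologue: push r4 -> mem[0xd4]=0x42, sp=0xd4
prologue: push r5 -> mem[0xd3]=0x9a, sp=0xd3
body[0] mov  r0, r2 -> r0=0xfe
body[1] mov  r4, #0x15 -> r4=0x15
body[2] sub  r5, r4, r4 -> r5=0x00
body[3] mov  r4, #0xfc -> r4=0xfc
body[4] xor  r2, r1, r4 -> r2=0x9c
body[5] mov  r3, r2 -> r3=0x9c
body[6] xor  r5, r1, r5 -> r5=0x60
epilogue: pop r5=0x9a, sp=0xd4
epilogue: pop r4=0x42, sp=0xd5
epilogue: pop r0=0xc1, sp=0xd6
r0: callee-saved, written=True
r2: caller-saved, written=True
r3: caller-saved, written=True
r4: callee-saved, written=True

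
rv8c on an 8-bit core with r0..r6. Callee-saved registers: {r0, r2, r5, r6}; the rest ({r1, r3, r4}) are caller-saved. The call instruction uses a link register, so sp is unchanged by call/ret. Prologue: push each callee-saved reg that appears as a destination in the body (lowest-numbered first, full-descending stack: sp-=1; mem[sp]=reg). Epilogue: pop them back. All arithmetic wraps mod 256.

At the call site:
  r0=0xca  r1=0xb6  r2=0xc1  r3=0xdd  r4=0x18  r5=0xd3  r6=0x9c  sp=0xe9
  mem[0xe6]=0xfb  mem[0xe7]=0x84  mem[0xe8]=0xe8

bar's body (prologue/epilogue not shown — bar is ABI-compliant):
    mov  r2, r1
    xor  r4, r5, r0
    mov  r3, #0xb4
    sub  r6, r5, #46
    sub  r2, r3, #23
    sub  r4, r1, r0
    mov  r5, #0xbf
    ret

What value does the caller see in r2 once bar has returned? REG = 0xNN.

REG = 0xc1

prologue: push r2 -> mem[0xe8]=0xc1, sp=0xe8
prologue: push r5 -> mem[0xe7]=0xd3, sp=0xe7
prologue: push r6 -> mem[0xe6]=0x9c, sp=0xe6
body[0] mov  r2, r1 -> r2=0xb6
body[1] xor  r4, r5, r0 -> r4=0x19
body[2] mov  r3, #0xb4 -> r3=0xb4
body[3] sub  r6, r5, #46 -> r6=0xa5
body[4] sub  r2, r3, #23 -> r2=0x9d
body[5] sub  r4, r1, r0 -> r4=0xec
body[6] mov  r5, #0xbf -> r5=0xbf
epilogue: pop r6=0x9c, sp=0xe7
epilogue: pop r5=0xd3, sp=0xe8
epilogue: pop r2=0xc1, sp=0xe9
r2 is callee-saved -> restored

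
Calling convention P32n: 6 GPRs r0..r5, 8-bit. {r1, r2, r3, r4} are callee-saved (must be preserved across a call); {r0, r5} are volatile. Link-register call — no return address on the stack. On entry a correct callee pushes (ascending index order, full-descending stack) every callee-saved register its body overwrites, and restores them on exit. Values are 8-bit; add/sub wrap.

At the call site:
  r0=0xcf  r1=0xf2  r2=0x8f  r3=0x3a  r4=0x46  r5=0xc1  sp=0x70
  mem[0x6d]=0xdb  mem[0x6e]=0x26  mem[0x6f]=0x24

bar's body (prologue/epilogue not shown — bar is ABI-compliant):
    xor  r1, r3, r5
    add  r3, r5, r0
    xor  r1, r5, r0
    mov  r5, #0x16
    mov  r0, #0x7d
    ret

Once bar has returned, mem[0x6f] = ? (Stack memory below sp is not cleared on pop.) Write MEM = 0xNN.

prologue: push r1 -> mem[0x6f]=0xf2, sp=0x6f
prologue: push r3 -> mem[0x6e]=0x3a, sp=0x6e
body[0] xor  r1, r3, r5 -> r1=0xfb
body[1] add  r3, r5, r0 -> r3=0x90
body[2] xor  r1, r5, r0 -> r1=0x0e
body[3] mov  r5, #0x16 -> r5=0x16
body[4] mov  r0, #0x7d -> r0=0x7d
epilogue: pop r3=0x3a, sp=0x6f
epilogue: pop r1=0xf2, sp=0x70
prologue pushed ['r1', 'r3'] at ['0x6f', '0x6e']

MEM = 0xf2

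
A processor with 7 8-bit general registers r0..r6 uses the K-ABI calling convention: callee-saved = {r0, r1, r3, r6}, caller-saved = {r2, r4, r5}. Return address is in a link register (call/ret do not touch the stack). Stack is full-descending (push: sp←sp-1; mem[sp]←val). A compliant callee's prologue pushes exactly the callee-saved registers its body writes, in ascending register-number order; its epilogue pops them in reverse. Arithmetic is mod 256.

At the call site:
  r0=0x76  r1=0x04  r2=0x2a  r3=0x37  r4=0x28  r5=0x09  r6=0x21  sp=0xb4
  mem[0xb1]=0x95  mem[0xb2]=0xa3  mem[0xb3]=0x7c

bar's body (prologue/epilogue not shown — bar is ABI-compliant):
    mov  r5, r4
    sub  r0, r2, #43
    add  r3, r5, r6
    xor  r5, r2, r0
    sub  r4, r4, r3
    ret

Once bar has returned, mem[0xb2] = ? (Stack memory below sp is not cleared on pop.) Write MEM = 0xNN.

prologue: push r0 → mem[0xb3]=0x76, sp=0xb3
prologue: push r3 → mem[0xb2]=0x37, sp=0xb2
body[0] mov  r5, r4 → r5=0x28
body[1] sub  r0, r2, #43 → r0=0xff
body[2] add  r3, r5, r6 → r3=0x49
body[3] xor  r5, r2, r0 → r5=0xd5
body[4] sub  r4, r4, r3 → r4=0xdf
epilogue: pop r3=0x37, sp=0xb3
epilogue: pop r0=0x76, sp=0xb4
prologue pushed ['r0', 'r3'] at ['0xb3', '0xb2']

MEM = 0x37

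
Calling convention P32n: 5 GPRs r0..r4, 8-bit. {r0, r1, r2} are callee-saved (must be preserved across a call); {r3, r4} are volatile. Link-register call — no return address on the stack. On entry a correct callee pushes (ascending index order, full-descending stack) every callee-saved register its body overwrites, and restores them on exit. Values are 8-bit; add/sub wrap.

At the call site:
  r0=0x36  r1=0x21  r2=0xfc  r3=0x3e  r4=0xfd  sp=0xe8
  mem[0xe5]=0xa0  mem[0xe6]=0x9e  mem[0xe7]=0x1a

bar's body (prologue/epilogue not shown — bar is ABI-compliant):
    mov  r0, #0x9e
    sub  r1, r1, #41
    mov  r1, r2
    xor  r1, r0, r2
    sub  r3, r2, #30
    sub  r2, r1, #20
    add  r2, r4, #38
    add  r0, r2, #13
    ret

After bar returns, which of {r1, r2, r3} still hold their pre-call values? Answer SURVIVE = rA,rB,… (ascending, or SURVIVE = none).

SURVIVE = r1,r2

prologue: push r0 -> mem[0xe7]=0x36, sp=0xe7
prologue: push r1 -> mem[0xe6]=0x21, sp=0xe6
prologue: push r2 -> mem[0xe5]=0xfc, sp=0xe5
body[0] mov  r0, #0x9e -> r0=0x9e
body[1] sub  r1, r1, #41 -> r1=0xf8
body[2] mov  r1, r2 -> r1=0xfc
body[3] xor  r1, r0, r2 -> r1=0x62
body[4] sub  r3, r2, #30 -> r3=0xde
body[5] sub  r2, r1, #20 -> r2=0x4e
body[6] add  r2, r4, #38 -> r2=0x23
body[7] add  r0, r2, #13 -> r0=0x30
epilogue: pop r2=0xfc, sp=0xe6
epilogue: pop r1=0x21, sp=0xe7
epilogue: pop r0=0x36, sp=0xe8
r1: callee-saved, written=True
r2: callee-saved, written=True
r3: caller-saved, written=True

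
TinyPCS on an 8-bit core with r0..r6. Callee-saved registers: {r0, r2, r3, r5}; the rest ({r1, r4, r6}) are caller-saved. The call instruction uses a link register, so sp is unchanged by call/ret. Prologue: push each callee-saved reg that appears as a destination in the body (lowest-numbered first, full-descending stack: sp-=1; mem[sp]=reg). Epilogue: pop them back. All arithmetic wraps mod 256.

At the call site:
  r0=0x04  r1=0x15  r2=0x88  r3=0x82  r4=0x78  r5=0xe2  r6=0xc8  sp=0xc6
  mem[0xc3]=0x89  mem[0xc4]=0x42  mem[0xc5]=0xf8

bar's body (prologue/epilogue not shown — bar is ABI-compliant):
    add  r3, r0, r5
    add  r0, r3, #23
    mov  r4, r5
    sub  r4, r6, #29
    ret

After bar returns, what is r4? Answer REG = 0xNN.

prologue: push r0 -> mem[0xc5]=0x04, sp=0xc5
prologue: push r3 -> mem[0xc4]=0x82, sp=0xc4
body[0] add  r3, r0, r5 -> r3=0xe6
body[1] add  r0, r3, #23 -> r0=0xfd
body[2] mov  r4, r5 -> r4=0xe2
body[3] sub  r4, r6, #29 -> r4=0xab
epilogue: pop r3=0x82, sp=0xc5
epilogue: pop r0=0x04, sp=0xc6
r4 is caller-saved -> body value

REG = 0xab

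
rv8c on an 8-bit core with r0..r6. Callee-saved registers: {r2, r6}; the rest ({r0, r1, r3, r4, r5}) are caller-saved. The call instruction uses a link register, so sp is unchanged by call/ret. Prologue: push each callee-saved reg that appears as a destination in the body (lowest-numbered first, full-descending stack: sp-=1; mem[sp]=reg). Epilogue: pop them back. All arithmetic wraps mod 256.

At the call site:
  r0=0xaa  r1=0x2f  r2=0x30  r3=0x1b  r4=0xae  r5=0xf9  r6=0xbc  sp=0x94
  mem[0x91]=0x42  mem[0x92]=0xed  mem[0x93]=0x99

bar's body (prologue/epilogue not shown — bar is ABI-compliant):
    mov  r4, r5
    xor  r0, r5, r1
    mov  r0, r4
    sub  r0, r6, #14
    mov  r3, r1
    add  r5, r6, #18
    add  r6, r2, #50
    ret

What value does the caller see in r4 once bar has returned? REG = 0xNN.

prologue: push r6 -> mem[0x93]=0xbc, sp=0x93
body[0] mov  r4, r5 -> r4=0xf9
body[1] xor  r0, r5, r1 -> r0=0xd6
body[2] mov  r0, r4 -> r0=0xf9
body[3] sub  r0, r6, #14 -> r0=0xae
body[4] mov  r3, r1 -> r3=0x2f
body[5] add  r5, r6, #18 -> r5=0xce
body[6] add  r6, r2, #50 -> r6=0x62
epilogue: pop r6=0xbc, sp=0x94
r4 is caller-saved -> body value

REG = 0xf9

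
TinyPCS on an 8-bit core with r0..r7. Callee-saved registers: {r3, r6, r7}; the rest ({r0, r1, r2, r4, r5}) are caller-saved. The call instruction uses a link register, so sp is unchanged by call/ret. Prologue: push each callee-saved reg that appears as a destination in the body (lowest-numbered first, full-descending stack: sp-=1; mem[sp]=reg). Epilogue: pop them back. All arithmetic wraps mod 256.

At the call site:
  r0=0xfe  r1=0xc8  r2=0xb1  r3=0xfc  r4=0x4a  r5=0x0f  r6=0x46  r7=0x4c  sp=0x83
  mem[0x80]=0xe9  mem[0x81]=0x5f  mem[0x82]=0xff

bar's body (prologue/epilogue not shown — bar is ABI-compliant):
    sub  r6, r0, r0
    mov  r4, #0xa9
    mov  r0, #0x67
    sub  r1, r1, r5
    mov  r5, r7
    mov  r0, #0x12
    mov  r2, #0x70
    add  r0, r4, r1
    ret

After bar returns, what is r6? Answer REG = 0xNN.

REG = 0x46

prologue: push r6 → mem[0x82]=0x46, sp=0x82
body[0] sub  r6, r0, r0 → r6=0x00
body[1] mov  r4, #0xa9 → r4=0xa9
body[2] mov  r0, #0x67 → r0=0x67
body[3] sub  r1, r1, r5 → r1=0xb9
body[4] mov  r5, r7 → r5=0x4c
body[5] mov  r0, #0x12 → r0=0x12
body[6] mov  r2, #0x70 → r2=0x70
body[7] add  r0, r4, r1 → r0=0x62
epilogue: pop r6=0x46, sp=0x83
r6 is callee-saved → restored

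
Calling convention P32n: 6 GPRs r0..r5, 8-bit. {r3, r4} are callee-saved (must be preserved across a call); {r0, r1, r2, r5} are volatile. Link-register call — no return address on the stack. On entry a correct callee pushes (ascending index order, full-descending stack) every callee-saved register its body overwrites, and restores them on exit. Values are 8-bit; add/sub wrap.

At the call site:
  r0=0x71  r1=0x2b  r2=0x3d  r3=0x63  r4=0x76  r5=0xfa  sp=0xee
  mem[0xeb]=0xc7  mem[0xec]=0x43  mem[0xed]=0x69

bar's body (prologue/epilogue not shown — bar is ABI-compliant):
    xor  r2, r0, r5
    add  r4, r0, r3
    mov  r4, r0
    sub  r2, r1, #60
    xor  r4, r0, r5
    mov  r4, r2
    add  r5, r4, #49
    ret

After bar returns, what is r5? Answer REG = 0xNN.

prologue: push r4 → mem[0xed]=0x76, sp=0xed
body[0] xor  r2, r0, r5 → r2=0x8b
body[1] add  r4, r0, r3 → r4=0xd4
body[2] mov  r4, r0 → r4=0x71
body[3] sub  r2, r1, #60 → r2=0xef
body[4] xor  r4, r0, r5 → r4=0x8b
body[5] mov  r4, r2 → r4=0xef
body[6] add  r5, r4, #49 → r5=0x20
epilogue: pop r4=0x76, sp=0xee
r5 is caller-saved → body value

REG = 0x20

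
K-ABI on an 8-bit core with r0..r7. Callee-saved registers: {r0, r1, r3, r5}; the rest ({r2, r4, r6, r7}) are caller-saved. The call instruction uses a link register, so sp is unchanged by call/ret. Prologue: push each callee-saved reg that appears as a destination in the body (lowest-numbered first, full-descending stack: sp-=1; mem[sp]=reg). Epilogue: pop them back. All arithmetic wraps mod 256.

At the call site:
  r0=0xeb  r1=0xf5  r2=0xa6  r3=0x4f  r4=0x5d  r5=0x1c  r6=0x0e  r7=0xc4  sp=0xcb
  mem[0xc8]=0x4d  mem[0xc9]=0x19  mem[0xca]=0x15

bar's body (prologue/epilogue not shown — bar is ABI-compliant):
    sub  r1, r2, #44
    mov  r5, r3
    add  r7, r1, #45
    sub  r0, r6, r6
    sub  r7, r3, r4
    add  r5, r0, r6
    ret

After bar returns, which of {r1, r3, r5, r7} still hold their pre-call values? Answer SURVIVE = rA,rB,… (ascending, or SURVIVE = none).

SURVIVE = r1,r3,r5

prologue: push r0 -> mem[0xca]=0xeb, sp=0xca
prologue: push r1 -> mem[0xc9]=0xf5, sp=0xc9
prologue: push r5 -> mem[0xc8]=0x1c, sp=0xc8
body[0] sub  r1, r2, #44 -> r1=0x7a
body[1] mov  r5, r3 -> r5=0x4f
body[2] add  r7, r1, #45 -> r7=0xa7
body[3] sub  r0, r6, r6 -> r0=0x00
body[4] sub  r7, r3, r4 -> r7=0xf2
body[5] add  r5, r0, r6 -> r5=0x0e
epilogue: pop r5=0x1c, sp=0xc9
epilogue: pop r1=0xf5, sp=0xca
epilogue: pop r0=0xeb, sp=0xcb
r1: callee-saved, written=True
r3: callee-saved, written=False
r5: callee-saved, written=True
r7: caller-saved, written=True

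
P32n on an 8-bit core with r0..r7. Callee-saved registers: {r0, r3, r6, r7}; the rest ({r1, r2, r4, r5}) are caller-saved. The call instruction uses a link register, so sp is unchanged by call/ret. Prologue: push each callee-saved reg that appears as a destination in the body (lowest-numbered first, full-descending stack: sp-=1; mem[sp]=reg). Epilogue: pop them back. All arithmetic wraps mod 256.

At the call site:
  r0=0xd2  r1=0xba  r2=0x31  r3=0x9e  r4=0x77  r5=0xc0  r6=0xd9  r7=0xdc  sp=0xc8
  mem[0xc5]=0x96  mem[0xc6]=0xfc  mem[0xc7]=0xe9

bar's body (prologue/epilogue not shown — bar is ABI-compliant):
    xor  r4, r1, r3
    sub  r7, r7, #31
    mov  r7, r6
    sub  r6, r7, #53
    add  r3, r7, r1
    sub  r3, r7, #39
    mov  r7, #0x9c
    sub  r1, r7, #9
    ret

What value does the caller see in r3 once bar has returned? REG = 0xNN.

prologue: push r3 → mem[0xc7]=0x9e, sp=0xc7
prologue: push r6 → mem[0xc6]=0xd9, sp=0xc6
prologue: push r7 → mem[0xc5]=0xdc, sp=0xc5
body[0] xor  r4, r1, r3 → r4=0x24
body[1] sub  r7, r7, #31 → r7=0xbd
body[2] mov  r7, r6 → r7=0xd9
body[3] sub  r6, r7, #53 → r6=0xa4
body[4] add  r3, r7, r1 → r3=0x93
body[5] sub  r3, r7, #39 → r3=0xb2
body[6] mov  r7, #0x9c → r7=0x9c
body[7] sub  r1, r7, #9 → r1=0x93
epilogue: pop r7=0xdc, sp=0xc6
epilogue: pop r6=0xd9, sp=0xc7
epilogue: pop r3=0x9e, sp=0xc8
r3 is callee-saved → restored

REG = 0x9e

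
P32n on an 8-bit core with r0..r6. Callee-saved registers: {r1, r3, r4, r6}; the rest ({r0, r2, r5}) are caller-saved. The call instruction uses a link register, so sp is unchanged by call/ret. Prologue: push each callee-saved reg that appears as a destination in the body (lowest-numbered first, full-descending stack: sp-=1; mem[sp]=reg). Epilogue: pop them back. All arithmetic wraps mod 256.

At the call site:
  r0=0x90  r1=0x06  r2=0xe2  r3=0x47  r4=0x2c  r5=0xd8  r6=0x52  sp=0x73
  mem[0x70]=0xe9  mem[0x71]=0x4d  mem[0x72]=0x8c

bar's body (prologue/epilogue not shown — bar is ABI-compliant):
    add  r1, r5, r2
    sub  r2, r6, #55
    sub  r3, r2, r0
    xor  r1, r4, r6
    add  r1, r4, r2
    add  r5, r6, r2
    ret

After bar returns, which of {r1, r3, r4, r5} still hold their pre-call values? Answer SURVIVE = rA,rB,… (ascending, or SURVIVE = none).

SURVIVE = r1,r3,r4

prologue: push r1 -> mem[0x72]=0x06, sp=0x72
prologue: push r3 -> mem[0x71]=0x47, sp=0x71
body[0] add  r1, r5, r2 -> r1=0xba
body[1] sub  r2, r6, #55 -> r2=0x1b
body[2] sub  r3, r2, r0 -> r3=0x8b
body[3] xor  r1, r4, r6 -> r1=0x7e
body[4] add  r1, r4, r2 -> r1=0x47
body[5] add  r5, r6, r2 -> r5=0x6d
epilogue: pop r3=0x47, sp=0x72
epilogue: pop r1=0x06, sp=0x73
r1: callee-saved, written=True
r3: callee-saved, written=True
r4: callee-saved, written=False
r5: caller-saved, written=True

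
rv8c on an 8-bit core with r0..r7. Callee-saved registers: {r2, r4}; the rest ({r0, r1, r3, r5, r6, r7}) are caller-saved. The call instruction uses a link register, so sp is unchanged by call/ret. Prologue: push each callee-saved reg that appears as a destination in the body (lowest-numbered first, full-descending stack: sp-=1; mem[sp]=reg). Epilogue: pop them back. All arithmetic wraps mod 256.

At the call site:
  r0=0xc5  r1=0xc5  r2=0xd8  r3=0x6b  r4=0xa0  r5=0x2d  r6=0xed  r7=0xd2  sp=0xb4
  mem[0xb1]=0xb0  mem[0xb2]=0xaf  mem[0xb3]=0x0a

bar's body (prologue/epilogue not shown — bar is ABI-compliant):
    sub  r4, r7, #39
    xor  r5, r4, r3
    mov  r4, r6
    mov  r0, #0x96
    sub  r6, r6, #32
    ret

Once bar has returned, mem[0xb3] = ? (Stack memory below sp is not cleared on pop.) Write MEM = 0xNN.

prologue: push r4 -> mem[0xb3]=0xa0, sp=0xb3
body[0] sub  r4, r7, #39 -> r4=0xab
body[1] xor  r5, r4, r3 -> r5=0xc0
body[2] mov  r4, r6 -> r4=0xed
body[3] mov  r0, #0x96 -> r0=0x96
body[4] sub  r6, r6, #32 -> r6=0xcd
epilogue: pop r4=0xa0, sp=0xb4
prologue pushed ['r4'] at ['0xb3']

MEM = 0xa0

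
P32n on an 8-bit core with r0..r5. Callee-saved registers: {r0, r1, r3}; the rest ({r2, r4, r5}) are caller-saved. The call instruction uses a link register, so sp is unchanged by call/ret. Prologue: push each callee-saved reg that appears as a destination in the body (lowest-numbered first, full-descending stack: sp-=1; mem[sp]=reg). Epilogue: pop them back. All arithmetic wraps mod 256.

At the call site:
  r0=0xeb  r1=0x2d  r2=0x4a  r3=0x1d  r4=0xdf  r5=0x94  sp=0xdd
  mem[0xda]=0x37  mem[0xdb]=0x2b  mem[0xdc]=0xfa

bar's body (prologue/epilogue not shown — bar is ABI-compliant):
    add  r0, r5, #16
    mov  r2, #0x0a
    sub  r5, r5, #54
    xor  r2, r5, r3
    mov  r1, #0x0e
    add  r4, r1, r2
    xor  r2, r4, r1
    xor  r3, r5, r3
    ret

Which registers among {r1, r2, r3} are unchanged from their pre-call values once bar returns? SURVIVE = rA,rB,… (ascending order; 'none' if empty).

prologue: push r0 -> mem[0xdc]=0xeb, sp=0xdc
prologue: push r1 -> mem[0xdb]=0x2d, sp=0xdb
prologue: push r3 -> mem[0xda]=0x1d, sp=0xda
body[0] add  r0, r5, #16 -> r0=0xa4
body[1] mov  r2, #0x0a -> r2=0x0a
body[2] sub  r5, r5, #54 -> r5=0x5e
body[3] xor  r2, r5, r3 -> r2=0x43
body[4] mov  r1, #0x0e -> r1=0x0e
body[5] add  r4, r1, r2 -> r4=0x51
body[6] xor  r2, r4, r1 -> r2=0x5f
body[7] xor  r3, r5, r3 -> r3=0x43
epilogue: pop r3=0x1d, sp=0xdb
epilogue: pop r1=0x2d, sp=0xdc
epilogue: pop r0=0xeb, sp=0xdd
r1: callee-saved, written=True
r2: caller-saved, written=True
r3: callee-saved, written=True

SURVIVE = r1,r3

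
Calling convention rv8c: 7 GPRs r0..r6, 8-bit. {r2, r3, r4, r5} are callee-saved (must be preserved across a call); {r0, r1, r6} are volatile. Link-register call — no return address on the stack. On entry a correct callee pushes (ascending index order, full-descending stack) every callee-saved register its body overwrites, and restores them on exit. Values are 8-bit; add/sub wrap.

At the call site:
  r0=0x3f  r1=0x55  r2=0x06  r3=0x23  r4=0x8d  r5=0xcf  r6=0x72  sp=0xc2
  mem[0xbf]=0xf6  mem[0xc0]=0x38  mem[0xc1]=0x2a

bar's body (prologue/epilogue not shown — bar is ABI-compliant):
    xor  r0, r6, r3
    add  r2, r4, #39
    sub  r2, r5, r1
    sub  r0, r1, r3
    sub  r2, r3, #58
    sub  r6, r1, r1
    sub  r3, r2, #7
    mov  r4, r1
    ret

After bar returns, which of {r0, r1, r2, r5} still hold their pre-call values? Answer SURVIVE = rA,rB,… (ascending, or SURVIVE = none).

prologue: push r2 → mem[0xc1]=0x06, sp=0xc1
prologue: push r3 → mem[0xc0]=0x23, sp=0xc0
prologue: push r4 → mem[0xbf]=0x8d, sp=0xbf
body[0] xor  r0, r6, r3 → r0=0x51
body[1] add  r2, r4, #39 → r2=0xb4
body[2] sub  r2, r5, r1 → r2=0x7a
body[3] sub  r0, r1, r3 → r0=0x32
body[4] sub  r2, r3, #58 → r2=0xe9
body[5] sub  r6, r1, r1 → r6=0x00
body[6] sub  r3, r2, #7 → r3=0xe2
body[7] mov  r4, r1 → r4=0x55
epilogue: pop r4=0x8d, sp=0xc0
epilogue: pop r3=0x23, sp=0xc1
epilogue: pop r2=0x06, sp=0xc2
r0: caller-saved, written=True
r1: caller-saved, written=False
r2: callee-saved, written=True
r5: callee-saved, written=False

SURVIVE = r1,r2,r5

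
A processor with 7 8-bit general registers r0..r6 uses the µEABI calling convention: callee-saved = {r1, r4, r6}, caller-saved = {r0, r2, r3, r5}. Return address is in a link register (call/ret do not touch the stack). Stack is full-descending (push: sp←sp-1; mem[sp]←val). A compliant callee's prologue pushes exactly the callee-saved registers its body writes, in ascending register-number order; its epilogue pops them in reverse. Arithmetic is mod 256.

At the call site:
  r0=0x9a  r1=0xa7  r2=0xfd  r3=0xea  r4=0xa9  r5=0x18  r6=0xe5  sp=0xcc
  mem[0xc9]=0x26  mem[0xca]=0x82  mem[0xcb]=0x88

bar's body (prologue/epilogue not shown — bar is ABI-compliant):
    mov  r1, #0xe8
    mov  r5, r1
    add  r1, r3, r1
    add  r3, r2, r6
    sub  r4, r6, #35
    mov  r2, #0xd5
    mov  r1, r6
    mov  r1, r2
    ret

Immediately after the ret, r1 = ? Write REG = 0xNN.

REG = 0xa7

prologue: push r1 → mem[0xcb]=0xa7, sp=0xcb
prologue: push r4 → mem[0xca]=0xa9, sp=0xca
body[0] mov  r1, #0xe8 → r1=0xe8
body[1] mov  r5, r1 → r5=0xe8
body[2] add  r1, r3, r1 → r1=0xd2
body[3] add  r3, r2, r6 → r3=0xe2
body[4] sub  r4, r6, #35 → r4=0xc2
body[5] mov  r2, #0xd5 → r2=0xd5
body[6] mov  r1, r6 → r1=0xe5
body[7] mov  r1, r2 → r1=0xd5
epilogue: pop r4=0xa9, sp=0xcb
epilogue: pop r1=0xa7, sp=0xcc
r1 is callee-saved → restored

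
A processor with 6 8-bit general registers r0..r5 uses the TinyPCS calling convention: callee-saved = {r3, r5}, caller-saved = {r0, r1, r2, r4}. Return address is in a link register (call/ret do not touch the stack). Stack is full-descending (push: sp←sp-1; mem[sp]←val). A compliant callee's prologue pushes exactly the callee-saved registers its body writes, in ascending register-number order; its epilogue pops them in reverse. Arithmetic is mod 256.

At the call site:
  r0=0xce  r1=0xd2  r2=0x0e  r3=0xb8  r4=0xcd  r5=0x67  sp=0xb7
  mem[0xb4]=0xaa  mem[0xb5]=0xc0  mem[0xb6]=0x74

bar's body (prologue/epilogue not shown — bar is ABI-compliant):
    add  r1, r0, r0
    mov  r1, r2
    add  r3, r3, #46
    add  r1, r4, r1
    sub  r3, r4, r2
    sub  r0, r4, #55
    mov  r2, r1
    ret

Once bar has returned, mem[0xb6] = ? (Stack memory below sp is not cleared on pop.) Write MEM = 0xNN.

prologue: push r3 → mem[0xb6]=0xb8, sp=0xb6
body[0] add  r1, r0, r0 → r1=0x9c
body[1] mov  r1, r2 → r1=0x0e
body[2] add  r3, r3, #46 → r3=0xe6
body[3] add  r1, r4, r1 → r1=0xdb
body[4] sub  r3, r4, r2 → r3=0xbf
body[5] sub  r0, r4, #55 → r0=0x96
body[6] mov  r2, r1 → r2=0xdb
epilogue: pop r3=0xb8, sp=0xb7
prologue pushed ['r3'] at ['0xb6']

MEM = 0xb8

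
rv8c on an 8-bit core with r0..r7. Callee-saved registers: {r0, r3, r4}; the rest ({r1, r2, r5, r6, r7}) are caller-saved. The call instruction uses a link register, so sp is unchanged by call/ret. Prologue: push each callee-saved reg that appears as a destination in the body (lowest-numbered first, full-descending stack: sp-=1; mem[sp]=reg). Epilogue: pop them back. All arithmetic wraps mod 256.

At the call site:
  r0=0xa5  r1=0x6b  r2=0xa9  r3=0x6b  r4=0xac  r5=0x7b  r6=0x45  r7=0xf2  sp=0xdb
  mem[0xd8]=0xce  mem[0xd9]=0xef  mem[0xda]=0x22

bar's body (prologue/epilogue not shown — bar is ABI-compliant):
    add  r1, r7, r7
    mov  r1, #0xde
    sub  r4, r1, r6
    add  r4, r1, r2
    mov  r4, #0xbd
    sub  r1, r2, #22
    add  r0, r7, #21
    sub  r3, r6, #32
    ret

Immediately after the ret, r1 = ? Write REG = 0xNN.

REG = 0x93

prologue: push r0 → mem[0xda]=0xa5, sp=0xda
prologue: push r3 → mem[0xd9]=0x6b, sp=0xd9
prologue: push r4 → mem[0xd8]=0xac, sp=0xd8
body[0] add  r1, r7, r7 → r1=0xe4
body[1] mov  r1, #0xde → r1=0xde
body[2] sub  r4, r1, r6 → r4=0x99
body[3] add  r4, r1, r2 → r4=0x87
body[4] mov  r4, #0xbd → r4=0xbd
body[5] sub  r1, r2, #22 → r1=0x93
body[6] add  r0, r7, #21 → r0=0x07
body[7] sub  r3, r6, #32 → r3=0x25
epilogue: pop r4=0xac, sp=0xd9
epilogue: pop r3=0x6b, sp=0xda
epilogue: pop r0=0xa5, sp=0xdb
r1 is caller-saved → body value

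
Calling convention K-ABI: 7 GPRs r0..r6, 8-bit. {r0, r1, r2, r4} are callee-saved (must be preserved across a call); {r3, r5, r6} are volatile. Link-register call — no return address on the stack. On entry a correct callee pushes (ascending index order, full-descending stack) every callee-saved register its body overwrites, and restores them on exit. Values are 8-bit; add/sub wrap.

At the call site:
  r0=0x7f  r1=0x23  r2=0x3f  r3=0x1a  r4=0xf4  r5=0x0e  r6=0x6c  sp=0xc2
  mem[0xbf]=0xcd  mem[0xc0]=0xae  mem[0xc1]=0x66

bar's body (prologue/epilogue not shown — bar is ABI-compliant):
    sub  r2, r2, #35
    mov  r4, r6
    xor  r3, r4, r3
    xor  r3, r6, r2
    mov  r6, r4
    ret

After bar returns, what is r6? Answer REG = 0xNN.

REG = 0x6c

prologue: push r2 → mem[0xc1]=0x3f, sp=0xc1
prologue: push r4 → mem[0xc0]=0xf4, sp=0xc0
body[0] sub  r2, r2, #35 → r2=0x1c
body[1] mov  r4, r6 → r4=0x6c
body[2] xor  r3, r4, r3 → r3=0x76
body[3] xor  r3, r6, r2 → r3=0x70
body[4] mov  r6, r4 → r6=0x6c
epilogue: pop r4=0xf4, sp=0xc1
epilogue: pop r2=0x3f, sp=0xc2
r6 is caller-saved → body value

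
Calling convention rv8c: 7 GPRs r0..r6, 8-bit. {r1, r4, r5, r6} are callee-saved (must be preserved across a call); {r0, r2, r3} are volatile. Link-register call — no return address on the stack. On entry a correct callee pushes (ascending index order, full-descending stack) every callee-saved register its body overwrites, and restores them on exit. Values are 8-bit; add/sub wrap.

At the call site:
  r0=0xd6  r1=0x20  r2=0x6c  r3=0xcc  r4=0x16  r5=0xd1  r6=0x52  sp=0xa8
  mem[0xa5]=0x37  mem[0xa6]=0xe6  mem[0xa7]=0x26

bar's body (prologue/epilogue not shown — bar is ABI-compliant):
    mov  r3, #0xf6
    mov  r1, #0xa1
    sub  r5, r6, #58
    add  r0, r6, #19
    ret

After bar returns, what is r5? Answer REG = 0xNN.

REG = 0xd1

prologue: push r1 -> mem[0xa7]=0x20, sp=0xa7
prologue: push r5 -> mem[0xa6]=0xd1, sp=0xa6
body[0] mov  r3, #0xf6 -> r3=0xf6
body[1] mov  r1, #0xa1 -> r1=0xa1
body[2] sub  r5, r6, #58 -> r5=0x18
body[3] add  r0, r6, #19 -> r0=0x65
epilogue: pop r5=0xd1, sp=0xa7
epilogue: pop r1=0x20, sp=0xa8
r5 is callee-saved -> restored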